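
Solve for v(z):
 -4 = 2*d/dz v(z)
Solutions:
 v(z) = C1 - 2*z


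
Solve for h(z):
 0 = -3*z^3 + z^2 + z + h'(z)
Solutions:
 h(z) = C1 + 3*z^4/4 - z^3/3 - z^2/2


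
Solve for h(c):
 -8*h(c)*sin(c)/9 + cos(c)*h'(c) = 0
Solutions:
 h(c) = C1/cos(c)^(8/9)


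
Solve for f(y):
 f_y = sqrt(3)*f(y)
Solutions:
 f(y) = C1*exp(sqrt(3)*y)


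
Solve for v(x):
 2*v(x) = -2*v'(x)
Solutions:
 v(x) = C1*exp(-x)


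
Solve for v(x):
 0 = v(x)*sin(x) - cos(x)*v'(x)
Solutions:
 v(x) = C1/cos(x)


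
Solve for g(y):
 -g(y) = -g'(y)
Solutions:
 g(y) = C1*exp(y)


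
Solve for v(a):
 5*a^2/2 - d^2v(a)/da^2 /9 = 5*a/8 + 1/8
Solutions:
 v(a) = C1 + C2*a + 15*a^4/8 - 15*a^3/16 - 9*a^2/16


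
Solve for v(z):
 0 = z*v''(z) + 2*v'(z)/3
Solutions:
 v(z) = C1 + C2*z^(1/3)


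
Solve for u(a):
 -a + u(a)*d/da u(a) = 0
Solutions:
 u(a) = -sqrt(C1 + a^2)
 u(a) = sqrt(C1 + a^2)


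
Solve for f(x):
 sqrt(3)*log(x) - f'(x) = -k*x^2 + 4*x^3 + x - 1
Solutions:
 f(x) = C1 + k*x^3/3 - x^4 - x^2/2 + sqrt(3)*x*log(x) - sqrt(3)*x + x


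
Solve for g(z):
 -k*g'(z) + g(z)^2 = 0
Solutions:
 g(z) = -k/(C1*k + z)


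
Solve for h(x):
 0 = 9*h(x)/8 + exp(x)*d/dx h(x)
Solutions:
 h(x) = C1*exp(9*exp(-x)/8)


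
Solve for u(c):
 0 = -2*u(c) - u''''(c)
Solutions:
 u(c) = (C1*sin(2^(3/4)*c/2) + C2*cos(2^(3/4)*c/2))*exp(-2^(3/4)*c/2) + (C3*sin(2^(3/4)*c/2) + C4*cos(2^(3/4)*c/2))*exp(2^(3/4)*c/2)


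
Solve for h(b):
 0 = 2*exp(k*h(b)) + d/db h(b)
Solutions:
 h(b) = Piecewise((log(1/(C1*k + 2*b*k))/k, Ne(k, 0)), (nan, True))
 h(b) = Piecewise((C1 - 2*b, Eq(k, 0)), (nan, True))


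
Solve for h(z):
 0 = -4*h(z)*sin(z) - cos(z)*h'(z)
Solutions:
 h(z) = C1*cos(z)^4


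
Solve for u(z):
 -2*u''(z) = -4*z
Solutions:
 u(z) = C1 + C2*z + z^3/3


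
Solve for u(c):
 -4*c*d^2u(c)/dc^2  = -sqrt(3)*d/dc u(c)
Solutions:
 u(c) = C1 + C2*c^(sqrt(3)/4 + 1)


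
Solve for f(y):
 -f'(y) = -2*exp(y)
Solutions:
 f(y) = C1 + 2*exp(y)


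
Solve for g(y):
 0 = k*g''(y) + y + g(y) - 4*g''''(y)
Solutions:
 g(y) = C1*exp(-sqrt(2)*y*sqrt(k - sqrt(k^2 + 16))/4) + C2*exp(sqrt(2)*y*sqrt(k - sqrt(k^2 + 16))/4) + C3*exp(-sqrt(2)*y*sqrt(k + sqrt(k^2 + 16))/4) + C4*exp(sqrt(2)*y*sqrt(k + sqrt(k^2 + 16))/4) - y


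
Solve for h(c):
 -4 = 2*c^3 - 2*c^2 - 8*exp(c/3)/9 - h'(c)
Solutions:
 h(c) = C1 + c^4/2 - 2*c^3/3 + 4*c - 8*exp(c/3)/3


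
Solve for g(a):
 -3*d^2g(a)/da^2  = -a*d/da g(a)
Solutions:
 g(a) = C1 + C2*erfi(sqrt(6)*a/6)


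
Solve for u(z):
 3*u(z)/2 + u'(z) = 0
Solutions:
 u(z) = C1*exp(-3*z/2)


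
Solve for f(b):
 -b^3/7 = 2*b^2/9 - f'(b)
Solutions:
 f(b) = C1 + b^4/28 + 2*b^3/27


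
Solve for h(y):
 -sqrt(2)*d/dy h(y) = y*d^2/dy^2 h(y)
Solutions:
 h(y) = C1 + C2*y^(1 - sqrt(2))


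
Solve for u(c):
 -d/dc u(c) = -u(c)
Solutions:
 u(c) = C1*exp(c)


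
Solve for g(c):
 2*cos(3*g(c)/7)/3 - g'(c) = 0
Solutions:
 -2*c/3 - 7*log(sin(3*g(c)/7) - 1)/6 + 7*log(sin(3*g(c)/7) + 1)/6 = C1


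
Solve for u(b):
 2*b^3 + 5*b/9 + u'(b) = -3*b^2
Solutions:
 u(b) = C1 - b^4/2 - b^3 - 5*b^2/18


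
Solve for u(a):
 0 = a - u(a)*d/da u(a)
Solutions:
 u(a) = -sqrt(C1 + a^2)
 u(a) = sqrt(C1 + a^2)


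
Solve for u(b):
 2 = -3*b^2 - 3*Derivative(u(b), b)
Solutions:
 u(b) = C1 - b^3/3 - 2*b/3


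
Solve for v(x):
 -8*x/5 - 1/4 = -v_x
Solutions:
 v(x) = C1 + 4*x^2/5 + x/4


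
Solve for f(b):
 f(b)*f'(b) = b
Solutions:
 f(b) = -sqrt(C1 + b^2)
 f(b) = sqrt(C1 + b^2)


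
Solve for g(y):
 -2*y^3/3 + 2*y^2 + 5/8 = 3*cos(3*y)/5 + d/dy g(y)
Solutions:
 g(y) = C1 - y^4/6 + 2*y^3/3 + 5*y/8 - sin(3*y)/5


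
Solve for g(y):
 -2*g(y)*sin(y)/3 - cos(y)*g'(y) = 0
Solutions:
 g(y) = C1*cos(y)^(2/3)


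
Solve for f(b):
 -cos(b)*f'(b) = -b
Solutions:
 f(b) = C1 + Integral(b/cos(b), b)


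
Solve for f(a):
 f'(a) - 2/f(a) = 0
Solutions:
 f(a) = -sqrt(C1 + 4*a)
 f(a) = sqrt(C1 + 4*a)


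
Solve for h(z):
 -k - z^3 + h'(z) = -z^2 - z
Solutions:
 h(z) = C1 + k*z + z^4/4 - z^3/3 - z^2/2


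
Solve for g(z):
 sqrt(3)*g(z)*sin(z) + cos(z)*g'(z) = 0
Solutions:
 g(z) = C1*cos(z)^(sqrt(3))


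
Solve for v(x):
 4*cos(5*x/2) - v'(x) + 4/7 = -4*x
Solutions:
 v(x) = C1 + 2*x^2 + 4*x/7 + 8*sin(5*x/2)/5


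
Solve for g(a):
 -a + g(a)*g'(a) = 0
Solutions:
 g(a) = -sqrt(C1 + a^2)
 g(a) = sqrt(C1 + a^2)


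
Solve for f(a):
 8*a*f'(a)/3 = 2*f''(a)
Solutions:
 f(a) = C1 + C2*erfi(sqrt(6)*a/3)


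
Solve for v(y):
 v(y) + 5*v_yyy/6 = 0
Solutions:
 v(y) = C3*exp(-5^(2/3)*6^(1/3)*y/5) + (C1*sin(2^(1/3)*3^(5/6)*5^(2/3)*y/10) + C2*cos(2^(1/3)*3^(5/6)*5^(2/3)*y/10))*exp(5^(2/3)*6^(1/3)*y/10)


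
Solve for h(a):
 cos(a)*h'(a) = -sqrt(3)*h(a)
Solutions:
 h(a) = C1*(sin(a) - 1)^(sqrt(3)/2)/(sin(a) + 1)^(sqrt(3)/2)


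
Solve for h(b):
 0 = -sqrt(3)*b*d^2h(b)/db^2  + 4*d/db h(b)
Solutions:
 h(b) = C1 + C2*b^(1 + 4*sqrt(3)/3)


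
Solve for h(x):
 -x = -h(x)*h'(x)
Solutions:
 h(x) = -sqrt(C1 + x^2)
 h(x) = sqrt(C1 + x^2)


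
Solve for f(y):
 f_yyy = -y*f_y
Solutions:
 f(y) = C1 + Integral(C2*airyai(-y) + C3*airybi(-y), y)


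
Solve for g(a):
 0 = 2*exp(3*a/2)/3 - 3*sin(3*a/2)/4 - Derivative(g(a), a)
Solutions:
 g(a) = C1 + 4*exp(3*a/2)/9 + cos(3*a/2)/2


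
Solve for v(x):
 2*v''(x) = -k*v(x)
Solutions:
 v(x) = C1*exp(-sqrt(2)*x*sqrt(-k)/2) + C2*exp(sqrt(2)*x*sqrt(-k)/2)


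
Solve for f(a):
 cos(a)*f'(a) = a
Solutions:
 f(a) = C1 + Integral(a/cos(a), a)


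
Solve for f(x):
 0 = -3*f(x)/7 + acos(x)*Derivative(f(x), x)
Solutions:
 f(x) = C1*exp(3*Integral(1/acos(x), x)/7)


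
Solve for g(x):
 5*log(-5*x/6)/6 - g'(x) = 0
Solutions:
 g(x) = C1 + 5*x*log(-x)/6 + 5*x*(-log(6) - 1 + log(5))/6


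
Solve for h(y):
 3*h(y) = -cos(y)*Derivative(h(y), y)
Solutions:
 h(y) = C1*(sin(y) - 1)^(3/2)/(sin(y) + 1)^(3/2)


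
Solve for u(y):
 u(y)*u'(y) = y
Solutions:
 u(y) = -sqrt(C1 + y^2)
 u(y) = sqrt(C1 + y^2)


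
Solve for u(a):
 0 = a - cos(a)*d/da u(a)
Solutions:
 u(a) = C1 + Integral(a/cos(a), a)


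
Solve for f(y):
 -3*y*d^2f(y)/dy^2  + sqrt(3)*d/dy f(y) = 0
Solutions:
 f(y) = C1 + C2*y^(sqrt(3)/3 + 1)


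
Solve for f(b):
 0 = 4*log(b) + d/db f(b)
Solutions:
 f(b) = C1 - 4*b*log(b) + 4*b


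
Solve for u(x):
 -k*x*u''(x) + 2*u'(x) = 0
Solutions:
 u(x) = C1 + x^(((re(k) + 2)*re(k) + im(k)^2)/(re(k)^2 + im(k)^2))*(C2*sin(2*log(x)*Abs(im(k))/(re(k)^2 + im(k)^2)) + C3*cos(2*log(x)*im(k)/(re(k)^2 + im(k)^2)))


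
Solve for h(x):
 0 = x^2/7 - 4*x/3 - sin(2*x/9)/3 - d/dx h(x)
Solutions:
 h(x) = C1 + x^3/21 - 2*x^2/3 + 3*cos(2*x/9)/2


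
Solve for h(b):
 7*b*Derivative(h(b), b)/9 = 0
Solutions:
 h(b) = C1


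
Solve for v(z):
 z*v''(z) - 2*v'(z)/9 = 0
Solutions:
 v(z) = C1 + C2*z^(11/9)


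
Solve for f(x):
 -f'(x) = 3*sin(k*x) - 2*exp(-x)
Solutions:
 f(x) = C1 - 2*exp(-x) + 3*cos(k*x)/k


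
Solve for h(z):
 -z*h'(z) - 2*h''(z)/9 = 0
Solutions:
 h(z) = C1 + C2*erf(3*z/2)


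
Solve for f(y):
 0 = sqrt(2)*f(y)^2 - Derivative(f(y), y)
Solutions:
 f(y) = -1/(C1 + sqrt(2)*y)


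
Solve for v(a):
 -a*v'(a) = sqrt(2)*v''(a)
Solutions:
 v(a) = C1 + C2*erf(2^(1/4)*a/2)


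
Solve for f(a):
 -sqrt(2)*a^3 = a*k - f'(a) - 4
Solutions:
 f(a) = C1 + sqrt(2)*a^4/4 + a^2*k/2 - 4*a


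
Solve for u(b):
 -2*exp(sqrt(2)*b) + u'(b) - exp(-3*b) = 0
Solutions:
 u(b) = C1 + sqrt(2)*exp(sqrt(2)*b) - exp(-3*b)/3


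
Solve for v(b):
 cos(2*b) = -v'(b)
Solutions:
 v(b) = C1 - sin(2*b)/2


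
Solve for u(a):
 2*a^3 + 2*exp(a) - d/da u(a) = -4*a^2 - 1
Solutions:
 u(a) = C1 + a^4/2 + 4*a^3/3 + a + 2*exp(a)


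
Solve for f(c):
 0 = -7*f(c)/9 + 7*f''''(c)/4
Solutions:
 f(c) = C1*exp(-sqrt(6)*c/3) + C2*exp(sqrt(6)*c/3) + C3*sin(sqrt(6)*c/3) + C4*cos(sqrt(6)*c/3)


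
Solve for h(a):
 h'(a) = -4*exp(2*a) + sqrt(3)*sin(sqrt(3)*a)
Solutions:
 h(a) = C1 - 2*exp(2*a) - cos(sqrt(3)*a)


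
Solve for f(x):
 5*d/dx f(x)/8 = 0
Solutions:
 f(x) = C1


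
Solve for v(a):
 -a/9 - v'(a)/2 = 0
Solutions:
 v(a) = C1 - a^2/9


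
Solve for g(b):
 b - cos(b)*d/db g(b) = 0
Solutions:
 g(b) = C1 + Integral(b/cos(b), b)


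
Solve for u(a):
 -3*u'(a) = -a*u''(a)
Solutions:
 u(a) = C1 + C2*a^4


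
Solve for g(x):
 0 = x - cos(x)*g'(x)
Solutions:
 g(x) = C1 + Integral(x/cos(x), x)


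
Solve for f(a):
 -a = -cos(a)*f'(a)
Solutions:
 f(a) = C1 + Integral(a/cos(a), a)


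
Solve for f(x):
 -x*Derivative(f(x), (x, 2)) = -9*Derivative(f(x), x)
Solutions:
 f(x) = C1 + C2*x^10


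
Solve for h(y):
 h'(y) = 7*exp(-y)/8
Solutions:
 h(y) = C1 - 7*exp(-y)/8


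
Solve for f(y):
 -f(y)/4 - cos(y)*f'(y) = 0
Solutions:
 f(y) = C1*(sin(y) - 1)^(1/8)/(sin(y) + 1)^(1/8)


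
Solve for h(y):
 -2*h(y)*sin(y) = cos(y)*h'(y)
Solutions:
 h(y) = C1*cos(y)^2


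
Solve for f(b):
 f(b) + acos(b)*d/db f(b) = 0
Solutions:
 f(b) = C1*exp(-Integral(1/acos(b), b))


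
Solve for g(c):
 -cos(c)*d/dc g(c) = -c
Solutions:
 g(c) = C1 + Integral(c/cos(c), c)


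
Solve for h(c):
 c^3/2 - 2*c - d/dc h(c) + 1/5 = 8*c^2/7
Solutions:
 h(c) = C1 + c^4/8 - 8*c^3/21 - c^2 + c/5


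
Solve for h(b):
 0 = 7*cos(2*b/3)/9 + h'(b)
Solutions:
 h(b) = C1 - 7*sin(2*b/3)/6


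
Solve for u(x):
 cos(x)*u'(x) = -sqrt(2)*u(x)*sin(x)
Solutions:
 u(x) = C1*cos(x)^(sqrt(2))


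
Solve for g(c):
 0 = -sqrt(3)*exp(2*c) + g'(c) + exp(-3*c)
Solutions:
 g(c) = C1 + sqrt(3)*exp(2*c)/2 + exp(-3*c)/3


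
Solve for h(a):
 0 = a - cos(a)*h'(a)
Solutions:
 h(a) = C1 + Integral(a/cos(a), a)


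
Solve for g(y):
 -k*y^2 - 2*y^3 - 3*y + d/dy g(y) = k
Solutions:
 g(y) = C1 + k*y^3/3 + k*y + y^4/2 + 3*y^2/2


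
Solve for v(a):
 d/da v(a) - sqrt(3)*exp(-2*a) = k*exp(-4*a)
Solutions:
 v(a) = C1 - k*exp(-4*a)/4 - sqrt(3)*exp(-2*a)/2


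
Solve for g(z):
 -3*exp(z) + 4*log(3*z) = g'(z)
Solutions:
 g(z) = C1 + 4*z*log(z) + 4*z*(-1 + log(3)) - 3*exp(z)


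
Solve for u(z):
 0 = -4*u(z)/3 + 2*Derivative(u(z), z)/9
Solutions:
 u(z) = C1*exp(6*z)


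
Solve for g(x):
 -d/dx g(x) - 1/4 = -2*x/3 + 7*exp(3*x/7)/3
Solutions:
 g(x) = C1 + x^2/3 - x/4 - 49*exp(3*x/7)/9


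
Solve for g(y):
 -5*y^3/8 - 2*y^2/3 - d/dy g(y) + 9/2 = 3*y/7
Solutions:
 g(y) = C1 - 5*y^4/32 - 2*y^3/9 - 3*y^2/14 + 9*y/2


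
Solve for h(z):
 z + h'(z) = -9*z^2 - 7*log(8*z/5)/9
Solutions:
 h(z) = C1 - 3*z^3 - z^2/2 - 7*z*log(z)/9 - 7*z*log(2)/3 + 7*z/9 + 7*z*log(5)/9


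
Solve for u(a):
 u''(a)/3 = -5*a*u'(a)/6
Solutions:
 u(a) = C1 + C2*erf(sqrt(5)*a/2)


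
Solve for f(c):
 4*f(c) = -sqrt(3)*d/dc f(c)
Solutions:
 f(c) = C1*exp(-4*sqrt(3)*c/3)


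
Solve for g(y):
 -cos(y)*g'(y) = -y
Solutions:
 g(y) = C1 + Integral(y/cos(y), y)


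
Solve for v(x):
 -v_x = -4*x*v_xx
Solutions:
 v(x) = C1 + C2*x^(5/4)


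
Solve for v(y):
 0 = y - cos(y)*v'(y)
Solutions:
 v(y) = C1 + Integral(y/cos(y), y)


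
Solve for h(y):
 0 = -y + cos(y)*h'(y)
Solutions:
 h(y) = C1 + Integral(y/cos(y), y)


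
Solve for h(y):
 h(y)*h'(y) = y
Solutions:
 h(y) = -sqrt(C1 + y^2)
 h(y) = sqrt(C1 + y^2)


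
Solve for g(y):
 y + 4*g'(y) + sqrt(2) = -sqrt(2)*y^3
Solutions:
 g(y) = C1 - sqrt(2)*y^4/16 - y^2/8 - sqrt(2)*y/4


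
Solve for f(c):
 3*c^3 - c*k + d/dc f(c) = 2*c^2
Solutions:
 f(c) = C1 - 3*c^4/4 + 2*c^3/3 + c^2*k/2


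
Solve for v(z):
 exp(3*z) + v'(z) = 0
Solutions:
 v(z) = C1 - exp(3*z)/3


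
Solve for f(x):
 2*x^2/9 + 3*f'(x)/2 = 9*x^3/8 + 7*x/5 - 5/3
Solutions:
 f(x) = C1 + 3*x^4/16 - 4*x^3/81 + 7*x^2/15 - 10*x/9


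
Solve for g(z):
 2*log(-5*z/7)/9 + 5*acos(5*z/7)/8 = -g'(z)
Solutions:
 g(z) = C1 - 2*z*log(-z)/9 - 5*z*acos(5*z/7)/8 - 2*z*log(5)/9 + 2*z/9 + 2*z*log(7)/9 + sqrt(49 - 25*z^2)/8


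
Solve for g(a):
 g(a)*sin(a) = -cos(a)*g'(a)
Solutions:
 g(a) = C1*cos(a)


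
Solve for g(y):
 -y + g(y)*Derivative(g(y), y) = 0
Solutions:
 g(y) = -sqrt(C1 + y^2)
 g(y) = sqrt(C1 + y^2)


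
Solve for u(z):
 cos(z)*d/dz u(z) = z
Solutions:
 u(z) = C1 + Integral(z/cos(z), z)


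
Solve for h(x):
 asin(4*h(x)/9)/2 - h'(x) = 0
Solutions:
 Integral(1/asin(4*_y/9), (_y, h(x))) = C1 + x/2


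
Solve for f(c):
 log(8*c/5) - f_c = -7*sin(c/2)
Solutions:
 f(c) = C1 + c*log(c) - c*log(5) - c + 3*c*log(2) - 14*cos(c/2)


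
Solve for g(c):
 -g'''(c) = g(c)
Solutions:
 g(c) = C3*exp(-c) + (C1*sin(sqrt(3)*c/2) + C2*cos(sqrt(3)*c/2))*exp(c/2)


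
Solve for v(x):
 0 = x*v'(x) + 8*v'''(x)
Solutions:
 v(x) = C1 + Integral(C2*airyai(-x/2) + C3*airybi(-x/2), x)


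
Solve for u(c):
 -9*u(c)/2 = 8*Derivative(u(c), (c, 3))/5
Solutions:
 u(c) = C3*exp(c*(-2^(2/3)*45^(1/3) + 3*5^(1/3)*6^(2/3))/16)*sin(3*2^(2/3)*3^(1/6)*5^(1/3)*c/8) + C4*exp(c*(-2^(2/3)*45^(1/3) + 3*5^(1/3)*6^(2/3))/16)*cos(3*2^(2/3)*3^(1/6)*5^(1/3)*c/8) + C5*exp(-c*(2^(2/3)*45^(1/3) + 3*5^(1/3)*6^(2/3))/16) + (C1*sin(3*2^(2/3)*3^(1/6)*5^(1/3)*c/8) + C2*cos(3*2^(2/3)*3^(1/6)*5^(1/3)*c/8))*exp(2^(2/3)*45^(1/3)*c/8)


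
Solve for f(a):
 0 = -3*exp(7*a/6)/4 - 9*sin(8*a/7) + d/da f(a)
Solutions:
 f(a) = C1 + 9*exp(7*a/6)/14 - 63*cos(8*a/7)/8


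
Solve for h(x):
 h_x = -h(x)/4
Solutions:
 h(x) = C1*exp(-x/4)


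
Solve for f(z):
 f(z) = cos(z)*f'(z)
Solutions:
 f(z) = C1*sqrt(sin(z) + 1)/sqrt(sin(z) - 1)


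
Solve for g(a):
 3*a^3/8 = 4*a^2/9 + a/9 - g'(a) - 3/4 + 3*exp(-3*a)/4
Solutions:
 g(a) = C1 - 3*a^4/32 + 4*a^3/27 + a^2/18 - 3*a/4 - exp(-3*a)/4


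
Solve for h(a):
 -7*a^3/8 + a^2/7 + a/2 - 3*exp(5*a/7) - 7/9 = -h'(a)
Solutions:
 h(a) = C1 + 7*a^4/32 - a^3/21 - a^2/4 + 7*a/9 + 21*exp(5*a/7)/5


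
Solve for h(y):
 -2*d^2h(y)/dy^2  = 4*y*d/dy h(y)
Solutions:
 h(y) = C1 + C2*erf(y)


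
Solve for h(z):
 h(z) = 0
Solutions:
 h(z) = 0


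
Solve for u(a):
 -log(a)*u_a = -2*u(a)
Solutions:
 u(a) = C1*exp(2*li(a))


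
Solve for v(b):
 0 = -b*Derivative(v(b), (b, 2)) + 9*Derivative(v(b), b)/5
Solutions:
 v(b) = C1 + C2*b^(14/5)


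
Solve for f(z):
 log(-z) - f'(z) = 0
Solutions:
 f(z) = C1 + z*log(-z) - z


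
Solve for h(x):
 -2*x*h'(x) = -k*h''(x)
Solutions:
 h(x) = C1 + C2*erf(x*sqrt(-1/k))/sqrt(-1/k)


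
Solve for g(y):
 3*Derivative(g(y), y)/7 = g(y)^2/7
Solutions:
 g(y) = -3/(C1 + y)


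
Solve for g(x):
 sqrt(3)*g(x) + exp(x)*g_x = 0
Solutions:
 g(x) = C1*exp(sqrt(3)*exp(-x))


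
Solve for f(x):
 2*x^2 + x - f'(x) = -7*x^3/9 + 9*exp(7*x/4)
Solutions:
 f(x) = C1 + 7*x^4/36 + 2*x^3/3 + x^2/2 - 36*exp(7*x/4)/7


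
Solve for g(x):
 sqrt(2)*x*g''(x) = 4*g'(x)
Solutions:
 g(x) = C1 + C2*x^(1 + 2*sqrt(2))


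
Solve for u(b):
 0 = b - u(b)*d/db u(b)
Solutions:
 u(b) = -sqrt(C1 + b^2)
 u(b) = sqrt(C1 + b^2)


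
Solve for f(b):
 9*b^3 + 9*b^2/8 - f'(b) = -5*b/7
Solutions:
 f(b) = C1 + 9*b^4/4 + 3*b^3/8 + 5*b^2/14


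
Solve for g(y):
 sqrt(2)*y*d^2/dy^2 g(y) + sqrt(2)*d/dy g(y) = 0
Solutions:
 g(y) = C1 + C2*log(y)


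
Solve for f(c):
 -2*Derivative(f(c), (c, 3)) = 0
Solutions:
 f(c) = C1 + C2*c + C3*c^2


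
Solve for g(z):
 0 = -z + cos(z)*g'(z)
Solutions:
 g(z) = C1 + Integral(z/cos(z), z)


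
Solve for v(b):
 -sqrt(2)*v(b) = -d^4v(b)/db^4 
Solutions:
 v(b) = C1*exp(-2^(1/8)*b) + C2*exp(2^(1/8)*b) + C3*sin(2^(1/8)*b) + C4*cos(2^(1/8)*b)


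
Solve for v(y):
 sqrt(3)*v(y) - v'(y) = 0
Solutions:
 v(y) = C1*exp(sqrt(3)*y)


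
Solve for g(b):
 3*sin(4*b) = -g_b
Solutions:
 g(b) = C1 + 3*cos(4*b)/4


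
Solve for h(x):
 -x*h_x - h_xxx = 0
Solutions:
 h(x) = C1 + Integral(C2*airyai(-x) + C3*airybi(-x), x)


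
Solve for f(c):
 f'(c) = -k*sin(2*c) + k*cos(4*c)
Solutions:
 f(c) = C1 + k*sin(4*c)/4 + k*cos(2*c)/2


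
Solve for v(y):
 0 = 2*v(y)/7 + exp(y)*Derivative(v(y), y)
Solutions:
 v(y) = C1*exp(2*exp(-y)/7)


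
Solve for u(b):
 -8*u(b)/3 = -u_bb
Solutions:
 u(b) = C1*exp(-2*sqrt(6)*b/3) + C2*exp(2*sqrt(6)*b/3)


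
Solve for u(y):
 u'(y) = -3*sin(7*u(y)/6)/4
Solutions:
 3*y/4 + 3*log(cos(7*u(y)/6) - 1)/7 - 3*log(cos(7*u(y)/6) + 1)/7 = C1


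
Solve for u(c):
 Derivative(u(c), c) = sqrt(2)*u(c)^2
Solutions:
 u(c) = -1/(C1 + sqrt(2)*c)


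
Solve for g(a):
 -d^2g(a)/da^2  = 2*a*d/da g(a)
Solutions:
 g(a) = C1 + C2*erf(a)


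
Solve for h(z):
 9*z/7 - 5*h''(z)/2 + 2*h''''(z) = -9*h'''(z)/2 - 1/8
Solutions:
 h(z) = C1 + C2*z + C3*exp(z*(-9 + sqrt(161))/8) + C4*exp(-z*(9 + sqrt(161))/8) + 3*z^3/35 + 683*z^2/1400


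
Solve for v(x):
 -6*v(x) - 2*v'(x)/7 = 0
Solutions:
 v(x) = C1*exp(-21*x)


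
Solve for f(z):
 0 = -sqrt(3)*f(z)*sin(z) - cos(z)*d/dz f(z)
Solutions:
 f(z) = C1*cos(z)^(sqrt(3))


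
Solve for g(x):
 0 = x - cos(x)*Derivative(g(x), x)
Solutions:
 g(x) = C1 + Integral(x/cos(x), x)


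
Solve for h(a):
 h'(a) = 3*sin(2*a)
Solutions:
 h(a) = C1 - 3*cos(2*a)/2


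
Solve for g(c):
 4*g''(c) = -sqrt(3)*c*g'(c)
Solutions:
 g(c) = C1 + C2*erf(sqrt(2)*3^(1/4)*c/4)


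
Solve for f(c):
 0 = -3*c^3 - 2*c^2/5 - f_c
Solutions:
 f(c) = C1 - 3*c^4/4 - 2*c^3/15


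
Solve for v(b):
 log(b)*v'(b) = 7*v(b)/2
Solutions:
 v(b) = C1*exp(7*li(b)/2)


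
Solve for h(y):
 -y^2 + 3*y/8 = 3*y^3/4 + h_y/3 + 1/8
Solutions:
 h(y) = C1 - 9*y^4/16 - y^3 + 9*y^2/16 - 3*y/8


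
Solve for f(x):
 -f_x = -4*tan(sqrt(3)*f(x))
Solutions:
 f(x) = sqrt(3)*(pi - asin(C1*exp(4*sqrt(3)*x)))/3
 f(x) = sqrt(3)*asin(C1*exp(4*sqrt(3)*x))/3


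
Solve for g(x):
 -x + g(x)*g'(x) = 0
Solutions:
 g(x) = -sqrt(C1 + x^2)
 g(x) = sqrt(C1 + x^2)


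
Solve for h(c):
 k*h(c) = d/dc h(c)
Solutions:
 h(c) = C1*exp(c*k)


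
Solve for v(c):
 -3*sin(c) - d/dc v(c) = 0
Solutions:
 v(c) = C1 + 3*cos(c)


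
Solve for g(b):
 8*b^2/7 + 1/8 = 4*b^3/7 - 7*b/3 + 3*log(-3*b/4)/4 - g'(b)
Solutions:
 g(b) = C1 + b^4/7 - 8*b^3/21 - 7*b^2/6 + 3*b*log(-b)/4 + b*(-12*log(2) - 7 + 6*log(3))/8


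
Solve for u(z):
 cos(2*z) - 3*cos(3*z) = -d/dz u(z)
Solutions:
 u(z) = C1 - sin(2*z)/2 + sin(3*z)


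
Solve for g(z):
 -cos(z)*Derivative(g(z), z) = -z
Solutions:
 g(z) = C1 + Integral(z/cos(z), z)


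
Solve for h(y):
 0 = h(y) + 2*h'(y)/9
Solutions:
 h(y) = C1*exp(-9*y/2)


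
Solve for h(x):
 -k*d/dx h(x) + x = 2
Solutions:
 h(x) = C1 + x^2/(2*k) - 2*x/k


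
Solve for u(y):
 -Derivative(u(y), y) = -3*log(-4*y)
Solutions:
 u(y) = C1 + 3*y*log(-y) + 3*y*(-1 + 2*log(2))


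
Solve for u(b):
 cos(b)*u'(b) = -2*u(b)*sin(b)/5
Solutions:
 u(b) = C1*cos(b)^(2/5)


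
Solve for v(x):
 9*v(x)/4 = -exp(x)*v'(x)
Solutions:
 v(x) = C1*exp(9*exp(-x)/4)


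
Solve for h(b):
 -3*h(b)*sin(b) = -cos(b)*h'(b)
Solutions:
 h(b) = C1/cos(b)^3


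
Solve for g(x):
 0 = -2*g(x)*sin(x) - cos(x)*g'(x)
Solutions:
 g(x) = C1*cos(x)^2


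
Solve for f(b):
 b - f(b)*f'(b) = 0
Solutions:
 f(b) = -sqrt(C1 + b^2)
 f(b) = sqrt(C1 + b^2)


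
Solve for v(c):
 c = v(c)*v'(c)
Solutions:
 v(c) = -sqrt(C1 + c^2)
 v(c) = sqrt(C1 + c^2)


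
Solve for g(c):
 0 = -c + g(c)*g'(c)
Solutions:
 g(c) = -sqrt(C1 + c^2)
 g(c) = sqrt(C1 + c^2)


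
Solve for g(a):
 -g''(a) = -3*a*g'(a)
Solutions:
 g(a) = C1 + C2*erfi(sqrt(6)*a/2)


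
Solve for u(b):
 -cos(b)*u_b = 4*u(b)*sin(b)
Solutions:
 u(b) = C1*cos(b)^4


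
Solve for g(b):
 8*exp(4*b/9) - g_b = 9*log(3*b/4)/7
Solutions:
 g(b) = C1 - 9*b*log(b)/7 + 9*b*(-log(3) + 1 + 2*log(2))/7 + 18*exp(4*b/9)


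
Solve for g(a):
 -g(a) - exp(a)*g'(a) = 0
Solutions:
 g(a) = C1*exp(exp(-a))


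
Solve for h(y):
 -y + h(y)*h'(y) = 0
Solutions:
 h(y) = -sqrt(C1 + y^2)
 h(y) = sqrt(C1 + y^2)


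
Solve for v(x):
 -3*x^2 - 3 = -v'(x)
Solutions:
 v(x) = C1 + x^3 + 3*x


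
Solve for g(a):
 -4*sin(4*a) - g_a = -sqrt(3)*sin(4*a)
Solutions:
 g(a) = C1 - sqrt(3)*cos(4*a)/4 + cos(4*a)


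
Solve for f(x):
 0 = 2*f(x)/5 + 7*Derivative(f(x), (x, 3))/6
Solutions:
 f(x) = C3*exp(x*(-12^(1/3)*35^(2/3) + 3*3^(1/3)*70^(2/3))/140)*sin(3^(5/6)*70^(2/3)*x/70) + C4*exp(x*(-12^(1/3)*35^(2/3) + 3*3^(1/3)*70^(2/3))/140)*cos(3^(5/6)*70^(2/3)*x/70) + C5*exp(-x*(12^(1/3)*35^(2/3) + 3*3^(1/3)*70^(2/3))/140) + (C1*sin(3^(5/6)*70^(2/3)*x/70) + C2*cos(3^(5/6)*70^(2/3)*x/70))*exp(12^(1/3)*35^(2/3)*x/70)


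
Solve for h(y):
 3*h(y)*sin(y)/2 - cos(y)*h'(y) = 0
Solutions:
 h(y) = C1/cos(y)^(3/2)


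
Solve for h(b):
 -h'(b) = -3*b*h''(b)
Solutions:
 h(b) = C1 + C2*b^(4/3)


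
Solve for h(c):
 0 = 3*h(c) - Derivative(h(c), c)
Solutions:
 h(c) = C1*exp(3*c)


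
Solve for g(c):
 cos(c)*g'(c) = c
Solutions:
 g(c) = C1 + Integral(c/cos(c), c)


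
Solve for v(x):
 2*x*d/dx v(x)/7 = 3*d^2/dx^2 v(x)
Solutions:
 v(x) = C1 + C2*erfi(sqrt(21)*x/21)


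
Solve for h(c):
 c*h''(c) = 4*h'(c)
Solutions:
 h(c) = C1 + C2*c^5


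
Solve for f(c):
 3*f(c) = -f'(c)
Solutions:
 f(c) = C1*exp(-3*c)


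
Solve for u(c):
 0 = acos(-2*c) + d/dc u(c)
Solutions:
 u(c) = C1 - c*acos(-2*c) - sqrt(1 - 4*c^2)/2


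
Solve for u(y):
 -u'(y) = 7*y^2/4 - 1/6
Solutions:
 u(y) = C1 - 7*y^3/12 + y/6


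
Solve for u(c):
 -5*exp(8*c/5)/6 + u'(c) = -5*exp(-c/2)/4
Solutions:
 u(c) = C1 + 25*exp(8*c/5)/48 + 5*exp(-c/2)/2


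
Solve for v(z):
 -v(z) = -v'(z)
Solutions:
 v(z) = C1*exp(z)


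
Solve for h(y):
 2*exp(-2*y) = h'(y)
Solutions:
 h(y) = C1 - exp(-2*y)


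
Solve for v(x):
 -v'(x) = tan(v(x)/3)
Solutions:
 v(x) = -3*asin(C1*exp(-x/3)) + 3*pi
 v(x) = 3*asin(C1*exp(-x/3))


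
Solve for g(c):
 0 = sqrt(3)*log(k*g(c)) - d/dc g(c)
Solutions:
 li(k*g(c))/k = C1 + sqrt(3)*c


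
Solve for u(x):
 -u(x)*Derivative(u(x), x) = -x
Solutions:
 u(x) = -sqrt(C1 + x^2)
 u(x) = sqrt(C1 + x^2)


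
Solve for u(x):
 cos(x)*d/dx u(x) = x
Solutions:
 u(x) = C1 + Integral(x/cos(x), x)


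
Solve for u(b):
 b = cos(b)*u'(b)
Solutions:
 u(b) = C1 + Integral(b/cos(b), b)


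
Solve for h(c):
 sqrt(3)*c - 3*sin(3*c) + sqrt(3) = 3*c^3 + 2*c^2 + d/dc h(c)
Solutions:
 h(c) = C1 - 3*c^4/4 - 2*c^3/3 + sqrt(3)*c^2/2 + sqrt(3)*c + cos(3*c)


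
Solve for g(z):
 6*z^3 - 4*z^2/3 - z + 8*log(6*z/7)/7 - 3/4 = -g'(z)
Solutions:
 g(z) = C1 - 3*z^4/2 + 4*z^3/9 + z^2/2 - 8*z*log(z)/7 - 8*z*log(6)/7 + 53*z/28 + 8*z*log(7)/7


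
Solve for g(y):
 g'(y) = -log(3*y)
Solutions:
 g(y) = C1 - y*log(y) - y*log(3) + y


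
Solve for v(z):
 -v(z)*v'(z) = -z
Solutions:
 v(z) = -sqrt(C1 + z^2)
 v(z) = sqrt(C1 + z^2)


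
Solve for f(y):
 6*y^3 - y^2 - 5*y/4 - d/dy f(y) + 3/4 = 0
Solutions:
 f(y) = C1 + 3*y^4/2 - y^3/3 - 5*y^2/8 + 3*y/4


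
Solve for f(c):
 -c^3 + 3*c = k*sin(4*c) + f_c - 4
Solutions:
 f(c) = C1 - c^4/4 + 3*c^2/2 + 4*c + k*cos(4*c)/4


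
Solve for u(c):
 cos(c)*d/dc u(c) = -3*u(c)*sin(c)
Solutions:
 u(c) = C1*cos(c)^3


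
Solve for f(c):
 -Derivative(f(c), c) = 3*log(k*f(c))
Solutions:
 li(k*f(c))/k = C1 - 3*c


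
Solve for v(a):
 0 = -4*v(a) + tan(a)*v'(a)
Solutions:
 v(a) = C1*sin(a)^4


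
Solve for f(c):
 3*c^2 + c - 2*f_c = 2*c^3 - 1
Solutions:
 f(c) = C1 - c^4/4 + c^3/2 + c^2/4 + c/2


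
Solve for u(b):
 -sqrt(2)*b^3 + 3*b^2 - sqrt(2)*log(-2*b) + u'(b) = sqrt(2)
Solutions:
 u(b) = C1 + sqrt(2)*b^4/4 - b^3 + sqrt(2)*b*log(-b) + sqrt(2)*b*log(2)


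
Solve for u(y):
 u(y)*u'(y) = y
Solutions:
 u(y) = -sqrt(C1 + y^2)
 u(y) = sqrt(C1 + y^2)


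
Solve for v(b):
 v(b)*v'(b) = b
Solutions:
 v(b) = -sqrt(C1 + b^2)
 v(b) = sqrt(C1 + b^2)


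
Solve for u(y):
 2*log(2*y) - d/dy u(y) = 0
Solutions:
 u(y) = C1 + 2*y*log(y) - 2*y + y*log(4)


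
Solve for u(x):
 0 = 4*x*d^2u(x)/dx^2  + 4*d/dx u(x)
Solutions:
 u(x) = C1 + C2*log(x)


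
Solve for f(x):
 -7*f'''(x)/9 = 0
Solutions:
 f(x) = C1 + C2*x + C3*x^2


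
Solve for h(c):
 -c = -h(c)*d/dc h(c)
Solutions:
 h(c) = -sqrt(C1 + c^2)
 h(c) = sqrt(C1 + c^2)


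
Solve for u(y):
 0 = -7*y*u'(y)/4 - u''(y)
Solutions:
 u(y) = C1 + C2*erf(sqrt(14)*y/4)


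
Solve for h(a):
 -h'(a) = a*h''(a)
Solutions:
 h(a) = C1 + C2*log(a)


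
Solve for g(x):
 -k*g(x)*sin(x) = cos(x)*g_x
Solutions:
 g(x) = C1*exp(k*log(cos(x)))


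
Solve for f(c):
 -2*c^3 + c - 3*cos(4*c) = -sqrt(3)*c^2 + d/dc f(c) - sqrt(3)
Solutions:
 f(c) = C1 - c^4/2 + sqrt(3)*c^3/3 + c^2/2 + sqrt(3)*c - 3*sin(4*c)/4


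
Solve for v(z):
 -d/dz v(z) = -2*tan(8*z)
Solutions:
 v(z) = C1 - log(cos(8*z))/4


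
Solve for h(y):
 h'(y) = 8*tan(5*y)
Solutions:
 h(y) = C1 - 8*log(cos(5*y))/5


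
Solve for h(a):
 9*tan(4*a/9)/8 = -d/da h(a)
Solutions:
 h(a) = C1 + 81*log(cos(4*a/9))/32


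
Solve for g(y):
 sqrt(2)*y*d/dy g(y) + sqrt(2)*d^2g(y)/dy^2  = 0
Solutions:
 g(y) = C1 + C2*erf(sqrt(2)*y/2)


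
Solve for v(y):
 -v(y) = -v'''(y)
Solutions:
 v(y) = C3*exp(y) + (C1*sin(sqrt(3)*y/2) + C2*cos(sqrt(3)*y/2))*exp(-y/2)


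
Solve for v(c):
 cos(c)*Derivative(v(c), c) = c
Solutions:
 v(c) = C1 + Integral(c/cos(c), c)


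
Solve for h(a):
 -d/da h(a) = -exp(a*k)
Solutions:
 h(a) = C1 + exp(a*k)/k


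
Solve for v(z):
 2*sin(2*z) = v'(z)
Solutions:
 v(z) = C1 - cos(2*z)


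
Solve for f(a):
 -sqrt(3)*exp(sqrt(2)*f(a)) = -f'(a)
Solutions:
 f(a) = sqrt(2)*(2*log(-1/(C1 + sqrt(3)*a)) - log(2))/4


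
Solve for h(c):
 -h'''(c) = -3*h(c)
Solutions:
 h(c) = C3*exp(3^(1/3)*c) + (C1*sin(3^(5/6)*c/2) + C2*cos(3^(5/6)*c/2))*exp(-3^(1/3)*c/2)


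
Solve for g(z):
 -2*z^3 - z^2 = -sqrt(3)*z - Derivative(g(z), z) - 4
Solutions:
 g(z) = C1 + z^4/2 + z^3/3 - sqrt(3)*z^2/2 - 4*z


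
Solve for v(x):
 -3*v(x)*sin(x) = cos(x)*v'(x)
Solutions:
 v(x) = C1*cos(x)^3


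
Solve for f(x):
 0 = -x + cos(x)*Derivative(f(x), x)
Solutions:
 f(x) = C1 + Integral(x/cos(x), x)


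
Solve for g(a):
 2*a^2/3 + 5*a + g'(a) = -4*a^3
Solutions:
 g(a) = C1 - a^4 - 2*a^3/9 - 5*a^2/2


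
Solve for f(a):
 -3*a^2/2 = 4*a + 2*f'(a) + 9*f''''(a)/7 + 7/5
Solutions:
 f(a) = C1 + C4*exp(-42^(1/3)*a/3) - a^3/4 - a^2 - 7*a/10 + (C2*sin(14^(1/3)*3^(5/6)*a/6) + C3*cos(14^(1/3)*3^(5/6)*a/6))*exp(42^(1/3)*a/6)


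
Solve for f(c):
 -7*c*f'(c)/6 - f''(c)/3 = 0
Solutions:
 f(c) = C1 + C2*erf(sqrt(7)*c/2)


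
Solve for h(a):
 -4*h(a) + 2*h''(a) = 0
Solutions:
 h(a) = C1*exp(-sqrt(2)*a) + C2*exp(sqrt(2)*a)


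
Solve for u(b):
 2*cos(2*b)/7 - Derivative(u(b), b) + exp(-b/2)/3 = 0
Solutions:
 u(b) = C1 + sin(2*b)/7 - 2*exp(-b/2)/3


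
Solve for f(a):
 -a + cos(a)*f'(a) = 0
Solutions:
 f(a) = C1 + Integral(a/cos(a), a)


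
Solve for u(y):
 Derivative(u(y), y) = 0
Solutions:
 u(y) = C1


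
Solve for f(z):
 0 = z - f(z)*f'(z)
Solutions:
 f(z) = -sqrt(C1 + z^2)
 f(z) = sqrt(C1 + z^2)


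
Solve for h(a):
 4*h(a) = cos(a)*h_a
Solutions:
 h(a) = C1*(sin(a)^2 + 2*sin(a) + 1)/(sin(a)^2 - 2*sin(a) + 1)


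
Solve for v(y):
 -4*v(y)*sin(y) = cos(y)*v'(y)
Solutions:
 v(y) = C1*cos(y)^4


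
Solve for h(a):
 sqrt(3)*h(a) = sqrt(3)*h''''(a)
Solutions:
 h(a) = C1*exp(-a) + C2*exp(a) + C3*sin(a) + C4*cos(a)


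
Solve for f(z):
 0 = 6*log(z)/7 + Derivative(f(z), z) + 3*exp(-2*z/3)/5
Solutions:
 f(z) = C1 - 6*z*log(z)/7 + 6*z/7 + 9*exp(-2*z/3)/10


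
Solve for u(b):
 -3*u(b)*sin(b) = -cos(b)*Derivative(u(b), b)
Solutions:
 u(b) = C1/cos(b)^3


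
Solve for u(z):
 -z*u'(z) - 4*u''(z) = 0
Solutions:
 u(z) = C1 + C2*erf(sqrt(2)*z/4)


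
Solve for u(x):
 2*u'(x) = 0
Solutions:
 u(x) = C1


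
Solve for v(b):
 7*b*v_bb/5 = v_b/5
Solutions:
 v(b) = C1 + C2*b^(8/7)


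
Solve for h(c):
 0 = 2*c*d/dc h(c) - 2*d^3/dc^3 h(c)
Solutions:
 h(c) = C1 + Integral(C2*airyai(c) + C3*airybi(c), c)


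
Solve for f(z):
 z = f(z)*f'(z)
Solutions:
 f(z) = -sqrt(C1 + z^2)
 f(z) = sqrt(C1 + z^2)


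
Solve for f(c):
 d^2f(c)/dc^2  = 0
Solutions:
 f(c) = C1 + C2*c


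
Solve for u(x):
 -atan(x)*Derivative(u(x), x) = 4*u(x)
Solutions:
 u(x) = C1*exp(-4*Integral(1/atan(x), x))


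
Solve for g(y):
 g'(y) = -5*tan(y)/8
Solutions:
 g(y) = C1 + 5*log(cos(y))/8


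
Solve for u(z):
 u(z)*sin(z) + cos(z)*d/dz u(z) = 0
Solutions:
 u(z) = C1*cos(z)


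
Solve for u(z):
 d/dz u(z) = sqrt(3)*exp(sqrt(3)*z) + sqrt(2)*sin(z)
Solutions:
 u(z) = C1 + exp(sqrt(3)*z) - sqrt(2)*cos(z)


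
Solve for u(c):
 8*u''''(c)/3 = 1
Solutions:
 u(c) = C1 + C2*c + C3*c^2 + C4*c^3 + c^4/64


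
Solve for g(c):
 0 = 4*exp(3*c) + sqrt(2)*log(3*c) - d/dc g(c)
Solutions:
 g(c) = C1 + sqrt(2)*c*log(c) + sqrt(2)*c*(-1 + log(3)) + 4*exp(3*c)/3


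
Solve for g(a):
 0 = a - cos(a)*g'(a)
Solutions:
 g(a) = C1 + Integral(a/cos(a), a)


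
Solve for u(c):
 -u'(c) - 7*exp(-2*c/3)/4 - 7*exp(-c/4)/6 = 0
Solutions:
 u(c) = C1 + 21*exp(-2*c/3)/8 + 14*exp(-c/4)/3


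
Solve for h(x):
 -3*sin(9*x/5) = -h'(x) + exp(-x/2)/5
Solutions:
 h(x) = C1 - 5*cos(9*x/5)/3 - 2*exp(-x/2)/5


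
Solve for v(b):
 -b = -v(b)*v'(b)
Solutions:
 v(b) = -sqrt(C1 + b^2)
 v(b) = sqrt(C1 + b^2)


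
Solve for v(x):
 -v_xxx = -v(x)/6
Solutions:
 v(x) = C3*exp(6^(2/3)*x/6) + (C1*sin(2^(2/3)*3^(1/6)*x/4) + C2*cos(2^(2/3)*3^(1/6)*x/4))*exp(-6^(2/3)*x/12)


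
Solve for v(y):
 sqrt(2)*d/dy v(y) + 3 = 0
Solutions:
 v(y) = C1 - 3*sqrt(2)*y/2


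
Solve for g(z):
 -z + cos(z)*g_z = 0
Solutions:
 g(z) = C1 + Integral(z/cos(z), z)


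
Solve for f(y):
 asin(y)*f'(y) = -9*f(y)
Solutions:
 f(y) = C1*exp(-9*Integral(1/asin(y), y))


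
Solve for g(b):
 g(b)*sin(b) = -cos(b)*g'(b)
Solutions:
 g(b) = C1*cos(b)


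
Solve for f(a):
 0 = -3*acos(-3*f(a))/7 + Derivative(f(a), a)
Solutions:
 Integral(1/acos(-3*_y), (_y, f(a))) = C1 + 3*a/7


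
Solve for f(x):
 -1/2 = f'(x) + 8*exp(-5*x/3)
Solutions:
 f(x) = C1 - x/2 + 24*exp(-5*x/3)/5


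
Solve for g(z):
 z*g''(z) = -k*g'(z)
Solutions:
 g(z) = C1 + z^(1 - re(k))*(C2*sin(log(z)*Abs(im(k))) + C3*cos(log(z)*im(k)))


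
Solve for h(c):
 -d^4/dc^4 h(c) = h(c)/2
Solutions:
 h(c) = (C1*sin(2^(1/4)*c/2) + C2*cos(2^(1/4)*c/2))*exp(-2^(1/4)*c/2) + (C3*sin(2^(1/4)*c/2) + C4*cos(2^(1/4)*c/2))*exp(2^(1/4)*c/2)


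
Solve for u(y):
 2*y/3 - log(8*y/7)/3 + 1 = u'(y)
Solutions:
 u(y) = C1 + y^2/3 - y*log(y)/3 - y*log(2) + y*log(7)/3 + 4*y/3


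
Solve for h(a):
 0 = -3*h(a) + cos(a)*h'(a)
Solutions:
 h(a) = C1*(sin(a) + 1)^(3/2)/(sin(a) - 1)^(3/2)


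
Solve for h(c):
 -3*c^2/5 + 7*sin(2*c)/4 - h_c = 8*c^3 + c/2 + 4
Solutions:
 h(c) = C1 - 2*c^4 - c^3/5 - c^2/4 - 4*c - 7*cos(2*c)/8


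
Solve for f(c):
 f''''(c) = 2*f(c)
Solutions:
 f(c) = C1*exp(-2^(1/4)*c) + C2*exp(2^(1/4)*c) + C3*sin(2^(1/4)*c) + C4*cos(2^(1/4)*c)


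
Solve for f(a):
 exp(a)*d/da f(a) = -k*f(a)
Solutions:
 f(a) = C1*exp(k*exp(-a))


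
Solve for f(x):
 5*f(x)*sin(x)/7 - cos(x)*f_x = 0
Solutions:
 f(x) = C1/cos(x)^(5/7)


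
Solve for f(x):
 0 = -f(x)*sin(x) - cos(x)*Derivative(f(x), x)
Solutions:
 f(x) = C1*cos(x)


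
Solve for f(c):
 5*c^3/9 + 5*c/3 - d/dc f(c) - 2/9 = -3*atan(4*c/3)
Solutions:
 f(c) = C1 + 5*c^4/36 + 5*c^2/6 + 3*c*atan(4*c/3) - 2*c/9 - 9*log(16*c^2 + 9)/8


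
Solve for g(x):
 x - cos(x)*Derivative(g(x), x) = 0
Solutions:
 g(x) = C1 + Integral(x/cos(x), x)


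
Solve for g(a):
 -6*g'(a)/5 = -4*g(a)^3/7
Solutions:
 g(a) = -sqrt(42)*sqrt(-1/(C1 + 10*a))/2
 g(a) = sqrt(42)*sqrt(-1/(C1 + 10*a))/2


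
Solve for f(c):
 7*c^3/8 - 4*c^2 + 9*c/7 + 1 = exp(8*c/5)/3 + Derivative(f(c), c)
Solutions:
 f(c) = C1 + 7*c^4/32 - 4*c^3/3 + 9*c^2/14 + c - 5*exp(8*c/5)/24


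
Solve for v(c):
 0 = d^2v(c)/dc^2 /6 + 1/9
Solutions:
 v(c) = C1 + C2*c - c^2/3


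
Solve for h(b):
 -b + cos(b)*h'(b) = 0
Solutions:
 h(b) = C1 + Integral(b/cos(b), b)


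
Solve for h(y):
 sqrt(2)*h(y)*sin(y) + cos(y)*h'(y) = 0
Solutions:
 h(y) = C1*cos(y)^(sqrt(2))


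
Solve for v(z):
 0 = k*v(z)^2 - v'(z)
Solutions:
 v(z) = -1/(C1 + k*z)


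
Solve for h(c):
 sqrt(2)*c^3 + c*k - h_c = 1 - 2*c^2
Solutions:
 h(c) = C1 + sqrt(2)*c^4/4 + 2*c^3/3 + c^2*k/2 - c


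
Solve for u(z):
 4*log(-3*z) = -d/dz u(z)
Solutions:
 u(z) = C1 - 4*z*log(-z) + 4*z*(1 - log(3))


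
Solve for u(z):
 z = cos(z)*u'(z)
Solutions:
 u(z) = C1 + Integral(z/cos(z), z)


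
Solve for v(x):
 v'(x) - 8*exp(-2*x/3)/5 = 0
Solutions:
 v(x) = C1 - 12*exp(-2*x/3)/5


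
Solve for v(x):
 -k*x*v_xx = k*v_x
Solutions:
 v(x) = C1 + C2*log(x)


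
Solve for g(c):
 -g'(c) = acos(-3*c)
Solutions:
 g(c) = C1 - c*acos(-3*c) - sqrt(1 - 9*c^2)/3


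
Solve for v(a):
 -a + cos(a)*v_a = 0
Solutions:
 v(a) = C1 + Integral(a/cos(a), a)


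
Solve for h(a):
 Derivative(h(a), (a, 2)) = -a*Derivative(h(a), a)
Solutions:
 h(a) = C1 + C2*erf(sqrt(2)*a/2)


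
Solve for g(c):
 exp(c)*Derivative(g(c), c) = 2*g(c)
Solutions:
 g(c) = C1*exp(-2*exp(-c))


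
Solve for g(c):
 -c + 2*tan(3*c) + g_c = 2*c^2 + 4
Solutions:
 g(c) = C1 + 2*c^3/3 + c^2/2 + 4*c + 2*log(cos(3*c))/3


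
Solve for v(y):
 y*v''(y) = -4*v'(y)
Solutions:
 v(y) = C1 + C2/y^3


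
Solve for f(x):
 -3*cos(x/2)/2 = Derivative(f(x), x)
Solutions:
 f(x) = C1 - 3*sin(x/2)


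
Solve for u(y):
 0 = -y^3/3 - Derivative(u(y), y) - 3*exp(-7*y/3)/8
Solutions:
 u(y) = C1 - y^4/12 + 9*exp(-7*y/3)/56


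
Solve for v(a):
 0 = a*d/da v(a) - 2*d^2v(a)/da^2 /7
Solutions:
 v(a) = C1 + C2*erfi(sqrt(7)*a/2)


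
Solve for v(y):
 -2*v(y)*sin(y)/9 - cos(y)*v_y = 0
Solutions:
 v(y) = C1*cos(y)^(2/9)


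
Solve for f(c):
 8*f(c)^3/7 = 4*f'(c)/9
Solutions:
 f(c) = -sqrt(14)*sqrt(-1/(C1 + 18*c))/2
 f(c) = sqrt(14)*sqrt(-1/(C1 + 18*c))/2


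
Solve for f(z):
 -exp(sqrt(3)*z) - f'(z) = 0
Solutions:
 f(z) = C1 - sqrt(3)*exp(sqrt(3)*z)/3


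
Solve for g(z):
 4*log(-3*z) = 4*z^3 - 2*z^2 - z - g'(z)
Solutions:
 g(z) = C1 + z^4 - 2*z^3/3 - z^2/2 - 4*z*log(-z) + 4*z*(1 - log(3))


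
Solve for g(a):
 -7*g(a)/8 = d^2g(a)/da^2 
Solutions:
 g(a) = C1*sin(sqrt(14)*a/4) + C2*cos(sqrt(14)*a/4)


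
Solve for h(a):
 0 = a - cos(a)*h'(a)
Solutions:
 h(a) = C1 + Integral(a/cos(a), a)


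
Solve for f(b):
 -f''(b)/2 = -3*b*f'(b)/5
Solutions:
 f(b) = C1 + C2*erfi(sqrt(15)*b/5)


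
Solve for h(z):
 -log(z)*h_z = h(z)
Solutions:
 h(z) = C1*exp(-li(z))


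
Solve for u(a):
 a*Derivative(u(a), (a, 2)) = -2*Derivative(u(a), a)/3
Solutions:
 u(a) = C1 + C2*a^(1/3)


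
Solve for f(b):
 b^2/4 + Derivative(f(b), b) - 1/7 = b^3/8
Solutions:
 f(b) = C1 + b^4/32 - b^3/12 + b/7


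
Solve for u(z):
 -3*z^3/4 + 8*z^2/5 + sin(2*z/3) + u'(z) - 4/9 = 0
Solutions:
 u(z) = C1 + 3*z^4/16 - 8*z^3/15 + 4*z/9 + 3*cos(2*z/3)/2


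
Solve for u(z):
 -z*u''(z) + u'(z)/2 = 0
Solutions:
 u(z) = C1 + C2*z^(3/2)


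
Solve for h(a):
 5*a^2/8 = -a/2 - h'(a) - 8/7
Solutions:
 h(a) = C1 - 5*a^3/24 - a^2/4 - 8*a/7


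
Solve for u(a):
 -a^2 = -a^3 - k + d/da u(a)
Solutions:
 u(a) = C1 + a^4/4 - a^3/3 + a*k


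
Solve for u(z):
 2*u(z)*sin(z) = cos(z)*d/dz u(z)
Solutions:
 u(z) = C1/cos(z)^2


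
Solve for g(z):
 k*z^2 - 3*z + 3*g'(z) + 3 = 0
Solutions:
 g(z) = C1 - k*z^3/9 + z^2/2 - z


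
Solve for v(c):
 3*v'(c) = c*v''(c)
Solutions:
 v(c) = C1 + C2*c^4


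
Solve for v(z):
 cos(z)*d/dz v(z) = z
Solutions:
 v(z) = C1 + Integral(z/cos(z), z)


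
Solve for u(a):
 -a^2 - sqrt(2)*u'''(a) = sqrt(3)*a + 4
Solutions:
 u(a) = C1 + C2*a + C3*a^2 - sqrt(2)*a^5/120 - sqrt(6)*a^4/48 - sqrt(2)*a^3/3


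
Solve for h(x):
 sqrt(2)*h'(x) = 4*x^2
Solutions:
 h(x) = C1 + 2*sqrt(2)*x^3/3


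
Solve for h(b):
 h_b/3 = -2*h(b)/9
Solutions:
 h(b) = C1*exp(-2*b/3)


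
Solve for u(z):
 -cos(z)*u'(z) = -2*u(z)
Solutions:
 u(z) = C1*(sin(z) + 1)/(sin(z) - 1)


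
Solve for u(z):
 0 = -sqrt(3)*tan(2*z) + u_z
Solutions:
 u(z) = C1 - sqrt(3)*log(cos(2*z))/2


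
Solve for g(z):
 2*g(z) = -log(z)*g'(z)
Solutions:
 g(z) = C1*exp(-2*li(z))


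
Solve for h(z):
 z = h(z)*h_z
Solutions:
 h(z) = -sqrt(C1 + z^2)
 h(z) = sqrt(C1 + z^2)


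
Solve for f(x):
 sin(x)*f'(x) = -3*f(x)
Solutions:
 f(x) = C1*(cos(x) + 1)^(3/2)/(cos(x) - 1)^(3/2)


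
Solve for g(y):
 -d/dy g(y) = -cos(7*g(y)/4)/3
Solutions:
 -y/3 - 2*log(sin(7*g(y)/4) - 1)/7 + 2*log(sin(7*g(y)/4) + 1)/7 = C1


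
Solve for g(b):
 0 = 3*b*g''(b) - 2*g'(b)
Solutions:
 g(b) = C1 + C2*b^(5/3)


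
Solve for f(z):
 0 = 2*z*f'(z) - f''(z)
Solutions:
 f(z) = C1 + C2*erfi(z)


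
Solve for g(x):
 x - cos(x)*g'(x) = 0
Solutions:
 g(x) = C1 + Integral(x/cos(x), x)


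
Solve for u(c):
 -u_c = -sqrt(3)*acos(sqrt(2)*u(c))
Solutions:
 Integral(1/acos(sqrt(2)*_y), (_y, u(c))) = C1 + sqrt(3)*c


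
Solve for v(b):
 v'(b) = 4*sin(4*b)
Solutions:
 v(b) = C1 - cos(4*b)


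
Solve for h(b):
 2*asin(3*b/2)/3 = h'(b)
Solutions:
 h(b) = C1 + 2*b*asin(3*b/2)/3 + 2*sqrt(4 - 9*b^2)/9


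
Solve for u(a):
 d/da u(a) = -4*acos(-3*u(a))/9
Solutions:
 Integral(1/acos(-3*_y), (_y, u(a))) = C1 - 4*a/9


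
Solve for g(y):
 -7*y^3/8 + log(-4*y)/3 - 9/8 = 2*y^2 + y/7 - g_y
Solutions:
 g(y) = C1 + 7*y^4/32 + 2*y^3/3 + y^2/14 - y*log(-y)/3 + y*(35 - 16*log(2))/24


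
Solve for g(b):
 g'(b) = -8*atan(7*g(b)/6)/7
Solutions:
 Integral(1/atan(7*_y/6), (_y, g(b))) = C1 - 8*b/7


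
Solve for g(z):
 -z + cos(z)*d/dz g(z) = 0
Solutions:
 g(z) = C1 + Integral(z/cos(z), z)


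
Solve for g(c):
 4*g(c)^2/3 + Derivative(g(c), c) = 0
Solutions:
 g(c) = 3/(C1 + 4*c)


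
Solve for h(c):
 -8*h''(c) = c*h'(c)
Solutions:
 h(c) = C1 + C2*erf(c/4)


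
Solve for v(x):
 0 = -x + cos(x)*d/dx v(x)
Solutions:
 v(x) = C1 + Integral(x/cos(x), x)


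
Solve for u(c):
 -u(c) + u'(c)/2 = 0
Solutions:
 u(c) = C1*exp(2*c)


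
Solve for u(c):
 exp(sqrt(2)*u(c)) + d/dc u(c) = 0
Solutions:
 u(c) = sqrt(2)*(2*log(1/(C1 + c)) - log(2))/4


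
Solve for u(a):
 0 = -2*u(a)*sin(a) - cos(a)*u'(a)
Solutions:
 u(a) = C1*cos(a)^2


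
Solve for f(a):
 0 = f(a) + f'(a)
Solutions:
 f(a) = C1*exp(-a)


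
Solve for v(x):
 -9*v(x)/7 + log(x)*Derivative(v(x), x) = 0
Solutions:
 v(x) = C1*exp(9*li(x)/7)


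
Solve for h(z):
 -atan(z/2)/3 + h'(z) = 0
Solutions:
 h(z) = C1 + z*atan(z/2)/3 - log(z^2 + 4)/3


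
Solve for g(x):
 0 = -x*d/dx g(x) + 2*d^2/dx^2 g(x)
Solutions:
 g(x) = C1 + C2*erfi(x/2)


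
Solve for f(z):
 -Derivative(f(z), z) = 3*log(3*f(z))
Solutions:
 Integral(1/(log(_y) + log(3)), (_y, f(z)))/3 = C1 - z


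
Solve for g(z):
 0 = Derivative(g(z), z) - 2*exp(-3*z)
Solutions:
 g(z) = C1 - 2*exp(-3*z)/3
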